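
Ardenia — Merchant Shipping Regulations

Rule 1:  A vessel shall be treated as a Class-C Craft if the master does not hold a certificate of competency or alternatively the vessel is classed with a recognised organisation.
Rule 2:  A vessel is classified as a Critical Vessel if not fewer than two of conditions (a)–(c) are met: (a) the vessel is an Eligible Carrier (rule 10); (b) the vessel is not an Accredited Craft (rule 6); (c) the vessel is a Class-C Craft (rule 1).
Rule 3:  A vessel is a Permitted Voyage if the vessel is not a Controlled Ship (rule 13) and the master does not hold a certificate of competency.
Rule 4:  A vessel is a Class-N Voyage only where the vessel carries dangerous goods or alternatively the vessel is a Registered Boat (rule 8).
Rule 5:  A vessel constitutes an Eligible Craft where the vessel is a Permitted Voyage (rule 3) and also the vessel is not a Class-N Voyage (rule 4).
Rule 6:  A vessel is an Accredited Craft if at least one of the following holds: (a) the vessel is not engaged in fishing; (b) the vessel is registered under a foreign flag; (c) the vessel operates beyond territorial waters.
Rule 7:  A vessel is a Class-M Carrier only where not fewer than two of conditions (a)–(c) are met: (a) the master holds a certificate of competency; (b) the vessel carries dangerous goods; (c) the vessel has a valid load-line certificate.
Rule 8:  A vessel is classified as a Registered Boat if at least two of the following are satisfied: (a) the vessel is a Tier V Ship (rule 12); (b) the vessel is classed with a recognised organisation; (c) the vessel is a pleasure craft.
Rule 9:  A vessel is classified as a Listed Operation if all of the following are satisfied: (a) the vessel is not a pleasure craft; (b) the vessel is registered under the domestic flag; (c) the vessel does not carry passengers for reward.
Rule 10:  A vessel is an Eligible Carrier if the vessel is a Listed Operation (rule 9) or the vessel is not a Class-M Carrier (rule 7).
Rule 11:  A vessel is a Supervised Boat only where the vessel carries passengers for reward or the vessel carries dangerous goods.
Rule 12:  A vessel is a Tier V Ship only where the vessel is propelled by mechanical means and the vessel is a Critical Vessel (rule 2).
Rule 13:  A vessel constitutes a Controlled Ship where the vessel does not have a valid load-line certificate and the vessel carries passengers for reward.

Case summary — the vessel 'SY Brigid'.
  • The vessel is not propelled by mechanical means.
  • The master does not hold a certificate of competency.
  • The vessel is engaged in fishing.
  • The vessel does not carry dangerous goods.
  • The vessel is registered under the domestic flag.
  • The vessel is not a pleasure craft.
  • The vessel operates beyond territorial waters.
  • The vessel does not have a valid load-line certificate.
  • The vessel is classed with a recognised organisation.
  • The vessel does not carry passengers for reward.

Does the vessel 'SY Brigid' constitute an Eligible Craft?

rule 13 — Controlled Ship: [the vessel does not have a valid load-line certificate? yes] AND [the vessel carries passengers for reward? no] → not satisfied.
rule 3 — Permitted Voyage: [not a Controlled Ship (rule 13)? yes] AND [the master does not hold a certificate of competency? yes] → satisfied.
rule 9 — Listed Operation: [the vessel is not a pleasure craft? yes] AND [the vessel is registered under the domestic flag? yes] AND [the vessel does not carry passengers for reward? yes] → satisfied.
rule 7 — Class-M Carrier: the master holds a certificate of competency? no; the vessel carries dangerous goods? no; the vessel has a valid load-line certificate? no — 0 of 3 hold (need ≥2) → not satisfied.
rule 10 — Eligible Carrier: [Listed Operation (rule 9)? yes] OR [not a Class-M Carrier (rule 7)? yes] → satisfied.
rule 6 — Accredited Craft: [the vessel is not engaged in fishing? no] OR [the vessel is registered under a foreign flag? no] OR [the vessel operates beyond territorial waters? yes] → satisfied.
rule 1 — Class-C Craft: [the master does not hold a certificate of competency? yes] OR [the vessel is classed with a recognised organisation? yes] → satisfied.
rule 2 — Critical Vessel: Eligible Carrier (rule 10)? yes; not an Accredited Craft (rule 6)? no; Class-C Craft (rule 1)? yes — 2 of 3 hold (need ≥2) → satisfied.
rule 12 — Tier V Ship: [the vessel is propelled by mechanical means? no] AND [Critical Vessel (rule 2)? yes] → not satisfied.
rule 8 — Registered Boat: Tier V Ship (rule 12)? no; the vessel is classed with a recognised organisation? yes; the vessel is a pleasure craft? no — 1 of 3 hold (need ≥2) → not satisfied.
rule 4 — Class-N Voyage: [the vessel carries dangerous goods? no] OR [Registered Boat (rule 8)? no] → not satisfied.
rule 5 — Eligible Craft: [Permitted Voyage (rule 3)? yes] AND [not a Class-N Voyage (rule 4)? yes] → satisfied.

Yes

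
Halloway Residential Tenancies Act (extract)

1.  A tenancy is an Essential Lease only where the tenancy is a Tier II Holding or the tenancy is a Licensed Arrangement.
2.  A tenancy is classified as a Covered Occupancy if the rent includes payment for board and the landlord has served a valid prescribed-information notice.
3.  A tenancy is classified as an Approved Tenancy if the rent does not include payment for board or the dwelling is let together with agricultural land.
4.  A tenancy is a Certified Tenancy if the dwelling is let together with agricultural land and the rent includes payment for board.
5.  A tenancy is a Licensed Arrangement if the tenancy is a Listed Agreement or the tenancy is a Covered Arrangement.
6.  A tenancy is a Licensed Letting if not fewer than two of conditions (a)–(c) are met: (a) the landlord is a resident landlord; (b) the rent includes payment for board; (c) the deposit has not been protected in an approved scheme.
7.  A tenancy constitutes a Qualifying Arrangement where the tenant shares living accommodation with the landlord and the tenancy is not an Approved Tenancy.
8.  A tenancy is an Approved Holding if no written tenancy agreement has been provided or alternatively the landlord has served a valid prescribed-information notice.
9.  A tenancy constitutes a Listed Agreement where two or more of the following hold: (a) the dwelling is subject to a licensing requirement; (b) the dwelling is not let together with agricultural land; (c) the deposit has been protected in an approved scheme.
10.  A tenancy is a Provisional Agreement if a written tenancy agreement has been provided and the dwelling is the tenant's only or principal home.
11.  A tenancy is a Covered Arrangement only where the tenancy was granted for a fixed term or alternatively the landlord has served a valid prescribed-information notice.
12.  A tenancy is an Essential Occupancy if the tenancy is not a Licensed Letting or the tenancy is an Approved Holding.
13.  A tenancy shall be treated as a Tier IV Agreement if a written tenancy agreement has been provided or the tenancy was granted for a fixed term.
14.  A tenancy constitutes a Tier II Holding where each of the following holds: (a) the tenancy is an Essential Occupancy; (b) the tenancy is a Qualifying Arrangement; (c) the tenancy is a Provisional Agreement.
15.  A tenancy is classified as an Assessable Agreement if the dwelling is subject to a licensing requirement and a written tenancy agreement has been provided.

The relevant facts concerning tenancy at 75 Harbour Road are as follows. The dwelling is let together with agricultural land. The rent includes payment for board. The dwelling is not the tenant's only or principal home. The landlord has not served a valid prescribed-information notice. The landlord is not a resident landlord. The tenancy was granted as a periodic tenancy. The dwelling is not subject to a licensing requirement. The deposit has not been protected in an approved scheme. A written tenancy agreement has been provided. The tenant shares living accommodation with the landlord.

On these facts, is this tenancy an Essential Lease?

paragraph 6 — Licensed Letting: the landlord is a resident landlord? no; the rent includes payment for board? yes; the deposit has not been protected in an approved scheme? yes — 2 of 3 hold (need ≥2) → satisfied.
paragraph 8 — Approved Holding: [no written tenancy agreement has been provided? no] OR [the landlord has served a valid prescribed-information notice? no] → not satisfied.
paragraph 12 — Essential Occupancy: [not a Licensed Letting (paragraph 6)? no] OR [Approved Holding (paragraph 8)? no] → not satisfied.
paragraph 3 — Approved Tenancy: [the rent does not include payment for board? no] OR [the dwelling is let together with agricultural land? yes] → satisfied.
paragraph 7 — Qualifying Arrangement: [the tenant shares living accommodation with the landlord? yes] AND [not an Approved Tenancy (paragraph 3)? no] → not satisfied.
paragraph 10 — Provisional Agreement: [a written tenancy agreement has been provided? yes] AND [the dwelling is the tenant's only or principal home? no] → not satisfied.
paragraph 14 — Tier II Holding: [Essential Occupancy (paragraph 12)? no] AND [Qualifying Arrangement (paragraph 7)? no] AND [Provisional Agreement (paragraph 10)? no] → not satisfied.
paragraph 9 — Listed Agreement: the dwelling is subject to a licensing requirement? no; the dwelling is not let together with agricultural land? no; the deposit has been protected in an approved scheme? no — 0 of 3 hold (need ≥2) → not satisfied.
paragraph 11 — Covered Arrangement: [the tenancy was granted for a fixed term? no] OR [the landlord has served a valid prescribed-information notice? no] → not satisfied.
paragraph 5 — Licensed Arrangement: [Listed Agreement (paragraph 9)? no] OR [Covered Arrangement (paragraph 11)? no] → not satisfied.
paragraph 1 — Essential Lease: [Tier II Holding (paragraph 14)? no] OR [Licensed Arrangement (paragraph 5)? no] → not satisfied.

No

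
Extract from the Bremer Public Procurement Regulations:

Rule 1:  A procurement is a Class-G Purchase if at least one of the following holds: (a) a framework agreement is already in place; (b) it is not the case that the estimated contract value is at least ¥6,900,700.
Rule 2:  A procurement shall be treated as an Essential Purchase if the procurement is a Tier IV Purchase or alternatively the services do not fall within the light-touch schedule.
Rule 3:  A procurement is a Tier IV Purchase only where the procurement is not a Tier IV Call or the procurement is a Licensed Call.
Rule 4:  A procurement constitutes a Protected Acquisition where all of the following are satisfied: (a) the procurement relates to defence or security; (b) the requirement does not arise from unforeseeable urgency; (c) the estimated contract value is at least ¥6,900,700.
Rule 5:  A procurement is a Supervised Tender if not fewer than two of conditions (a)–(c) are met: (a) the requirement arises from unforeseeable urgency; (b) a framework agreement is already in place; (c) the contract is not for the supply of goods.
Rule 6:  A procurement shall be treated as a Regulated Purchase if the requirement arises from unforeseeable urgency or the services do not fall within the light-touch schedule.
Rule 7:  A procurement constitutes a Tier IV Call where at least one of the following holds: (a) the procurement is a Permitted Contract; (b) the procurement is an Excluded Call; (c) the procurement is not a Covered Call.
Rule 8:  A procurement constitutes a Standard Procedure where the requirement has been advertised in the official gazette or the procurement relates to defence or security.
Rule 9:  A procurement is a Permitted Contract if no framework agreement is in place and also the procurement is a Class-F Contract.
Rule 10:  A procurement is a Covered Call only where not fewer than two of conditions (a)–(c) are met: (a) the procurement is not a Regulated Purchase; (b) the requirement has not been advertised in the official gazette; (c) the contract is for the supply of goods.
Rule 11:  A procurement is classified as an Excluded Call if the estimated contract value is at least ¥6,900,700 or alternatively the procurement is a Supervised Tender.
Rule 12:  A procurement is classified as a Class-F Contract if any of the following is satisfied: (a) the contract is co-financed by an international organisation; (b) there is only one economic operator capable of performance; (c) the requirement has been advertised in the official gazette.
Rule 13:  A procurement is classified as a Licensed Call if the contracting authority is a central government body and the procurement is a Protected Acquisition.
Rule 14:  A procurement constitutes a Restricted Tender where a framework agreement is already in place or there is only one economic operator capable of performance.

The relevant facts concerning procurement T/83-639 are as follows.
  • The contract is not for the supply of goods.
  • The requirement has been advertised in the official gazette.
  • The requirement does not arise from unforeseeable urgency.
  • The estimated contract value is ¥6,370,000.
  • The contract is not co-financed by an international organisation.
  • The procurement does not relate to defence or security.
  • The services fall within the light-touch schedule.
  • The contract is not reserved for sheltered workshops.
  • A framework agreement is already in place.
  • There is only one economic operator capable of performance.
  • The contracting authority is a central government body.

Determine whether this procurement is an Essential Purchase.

No

Under rule 12: the contract is co-financed by an international organisation? no; or there is only one economic operator capable of performance? yes; or the requirement has been advertised in the official gazette? yes. So the procurement is a Class-F Contract.
Under rule 9: no framework agreement is in place? no; and Class-F Contract (rule 12)? yes. So the procurement is not a Permitted Contract.
Under rule 5: the requirement arises from unforeseeable urgency? no; a framework agreement is already in place? yes; the contract is not for the supply of goods? yes — 2 of 3 hold (need ≥2) → satisfied.
Under rule 11: estimated contract value: ¥6,370,000 ≥ ¥6,900,700? no; or Supervised Tender (rule 5)? yes. So the procurement is an Excluded Call.
Under rule 6: the requirement arises from unforeseeable urgency? no; or the services do not fall within the light-touch schedule? no. So the procurement is not a Regulated Purchase.
Under rule 10: not a Regulated Purchase (rule 6)? yes; the requirement has not been advertised in the official gazette? no; the contract is for the supply of goods? no — 1 of 3 hold (need ≥2) → not satisfied.
Under rule 7: Permitted Contract (rule 9)? no; or Excluded Call (rule 11)? yes; or not a Covered Call (rule 10)? yes. So the procurement is a Tier IV Call.
Under rule 4: the procurement relates to defence or security? no; and the requirement does not arise from unforeseeable urgency? yes; and estimated contract value: ¥6,370,000 ≥ ¥6,900,700? no. So the procurement is not a Protected Acquisition.
Under rule 13: the contracting authority is a central government body? yes; and Protected Acquisition (rule 4)? no. So the procurement is not a Licensed Call.
Under rule 3: not a Tier IV Call (rule 7)? no; or Licensed Call (rule 13)? no. So the procurement is not a Tier IV Purchase.
Under rule 2: Tier IV Purchase (rule 3)? no; or the services do not fall within the light-touch schedule? no. So the procurement is not an Essential Purchase.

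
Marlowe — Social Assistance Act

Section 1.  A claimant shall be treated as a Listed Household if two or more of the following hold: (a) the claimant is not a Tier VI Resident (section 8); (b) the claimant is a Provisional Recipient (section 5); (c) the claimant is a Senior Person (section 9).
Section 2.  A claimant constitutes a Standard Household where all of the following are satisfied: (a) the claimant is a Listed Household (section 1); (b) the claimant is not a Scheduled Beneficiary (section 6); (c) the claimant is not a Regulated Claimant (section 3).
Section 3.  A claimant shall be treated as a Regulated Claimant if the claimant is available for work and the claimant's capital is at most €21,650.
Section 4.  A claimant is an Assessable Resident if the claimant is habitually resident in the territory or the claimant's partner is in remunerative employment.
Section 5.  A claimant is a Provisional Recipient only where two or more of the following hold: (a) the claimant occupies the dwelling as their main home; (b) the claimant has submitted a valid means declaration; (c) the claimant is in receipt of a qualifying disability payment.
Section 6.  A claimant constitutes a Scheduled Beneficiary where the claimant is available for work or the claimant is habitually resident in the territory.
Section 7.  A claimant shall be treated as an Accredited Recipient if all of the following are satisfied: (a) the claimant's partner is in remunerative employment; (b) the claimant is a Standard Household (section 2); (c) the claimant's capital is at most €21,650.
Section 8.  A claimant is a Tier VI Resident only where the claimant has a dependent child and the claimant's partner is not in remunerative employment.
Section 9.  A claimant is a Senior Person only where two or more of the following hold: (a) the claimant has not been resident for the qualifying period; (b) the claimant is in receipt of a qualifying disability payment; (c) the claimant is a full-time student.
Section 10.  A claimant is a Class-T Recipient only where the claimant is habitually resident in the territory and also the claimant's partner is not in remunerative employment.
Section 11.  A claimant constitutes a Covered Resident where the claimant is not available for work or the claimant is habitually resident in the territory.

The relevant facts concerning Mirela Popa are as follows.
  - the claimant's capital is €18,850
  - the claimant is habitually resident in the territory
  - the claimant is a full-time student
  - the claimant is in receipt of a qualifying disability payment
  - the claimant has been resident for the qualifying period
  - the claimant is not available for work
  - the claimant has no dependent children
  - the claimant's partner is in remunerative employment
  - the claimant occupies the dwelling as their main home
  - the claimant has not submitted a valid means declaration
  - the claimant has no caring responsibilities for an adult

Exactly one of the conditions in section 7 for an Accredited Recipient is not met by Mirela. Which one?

section 8 — Tier VI Resident: [the claimant has a dependent child? no] AND [the claimant's partner is not in remunerative employment? no] → not satisfied.
section 5 — Provisional Recipient: the claimant occupies the dwelling as their main home? yes; the claimant has submitted a valid means declaration? no; the claimant is in receipt of a qualifying disability payment? yes — 2 of 3 hold (need ≥2) → satisfied.
section 9 — Senior Person: the claimant has not been resident for the qualifying period? no; the claimant is in receipt of a qualifying disability payment? yes; the claimant is a full-time student? yes — 2 of 3 hold (need ≥2) → satisfied.
section 1 — Listed Household: not a Tier VI Resident (section 8)? yes; Provisional Recipient (section 5)? yes; Senior Person (section 9)? yes — 3 of 3 hold (need ≥2) → satisfied.
section 6 — Scheduled Beneficiary: [the claimant is available for work? no] OR [the claimant is habitually resident in the territory? yes] → satisfied.
section 3 — Regulated Claimant: [the claimant is available for work? no] AND [claimant's capital: €18,850 ≤ €21,650? yes] → not satisfied.
section 2 — Standard Household: [Listed Household (section 1)? yes] AND [not a Scheduled Beneficiary (section 6)? no] AND [not a Regulated Claimant (section 3)? yes] → not satisfied.
section 7 — Accredited Recipient: [the claimant's partner is in remunerative employment? yes] AND [Standard Household (section 2)? no] AND [claimant's capital: €18,850 ≤ €21,650? yes] → not satisfied.

Standard Household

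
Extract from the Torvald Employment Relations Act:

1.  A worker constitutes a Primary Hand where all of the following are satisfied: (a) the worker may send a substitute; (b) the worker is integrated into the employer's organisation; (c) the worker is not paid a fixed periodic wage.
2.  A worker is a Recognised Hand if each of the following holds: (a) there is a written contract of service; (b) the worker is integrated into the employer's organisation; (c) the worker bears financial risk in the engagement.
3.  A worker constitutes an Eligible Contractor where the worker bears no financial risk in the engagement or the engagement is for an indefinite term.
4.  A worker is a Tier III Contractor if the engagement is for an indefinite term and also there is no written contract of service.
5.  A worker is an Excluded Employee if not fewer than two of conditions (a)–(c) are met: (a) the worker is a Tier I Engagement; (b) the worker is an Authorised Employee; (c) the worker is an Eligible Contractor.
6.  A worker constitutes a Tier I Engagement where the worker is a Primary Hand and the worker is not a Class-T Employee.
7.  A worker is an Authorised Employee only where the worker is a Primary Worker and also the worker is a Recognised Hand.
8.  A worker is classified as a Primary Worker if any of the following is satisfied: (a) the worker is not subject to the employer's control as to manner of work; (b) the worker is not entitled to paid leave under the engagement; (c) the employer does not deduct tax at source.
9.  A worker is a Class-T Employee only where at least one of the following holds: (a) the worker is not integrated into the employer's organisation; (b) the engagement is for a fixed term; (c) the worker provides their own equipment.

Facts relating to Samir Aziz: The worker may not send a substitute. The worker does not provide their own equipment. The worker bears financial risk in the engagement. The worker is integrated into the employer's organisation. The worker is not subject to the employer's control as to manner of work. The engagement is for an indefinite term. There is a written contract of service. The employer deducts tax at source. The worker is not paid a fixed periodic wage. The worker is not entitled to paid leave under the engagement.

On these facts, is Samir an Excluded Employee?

paragraph 1 — Primary Hand: [the worker may send a substitute? no] AND [the worker is integrated into the employer's organisation? yes] AND [the worker is not paid a fixed periodic wage? yes] → not satisfied.
paragraph 9 — Class-T Employee: [the worker is not integrated into the employer's organisation? no] OR [the engagement is for a fixed term? no] OR [the worker provides their own equipment? no] → not satisfied.
paragraph 6 — Tier I Engagement: [Primary Hand (paragraph 1)? no] AND [not a Class-T Employee (paragraph 9)? yes] → not satisfied.
paragraph 8 — Primary Worker: [the worker is not subject to the employer's control as to manner of work? yes] OR [the worker is not entitled to paid leave under the engagement? yes] OR [the employer does not deduct tax at source? no] → satisfied.
paragraph 2 — Recognised Hand: [there is a written contract of service? yes] AND [the worker is integrated into the employer's organisation? yes] AND [the worker bears financial risk in the engagement? yes] → satisfied.
paragraph 7 — Authorised Employee: [Primary Worker (paragraph 8)? yes] AND [Recognised Hand (paragraph 2)? yes] → satisfied.
paragraph 3 — Eligible Contractor: [the worker bears no financial risk in the engagement? no] OR [the engagement is for an indefinite term? yes] → satisfied.
paragraph 5 — Excluded Employee: Tier I Engagement (paragraph 6)? no; Authorised Employee (paragraph 7)? yes; Eligible Contractor (paragraph 3)? yes — 2 of 3 hold (need ≥2) → satisfied.

Yes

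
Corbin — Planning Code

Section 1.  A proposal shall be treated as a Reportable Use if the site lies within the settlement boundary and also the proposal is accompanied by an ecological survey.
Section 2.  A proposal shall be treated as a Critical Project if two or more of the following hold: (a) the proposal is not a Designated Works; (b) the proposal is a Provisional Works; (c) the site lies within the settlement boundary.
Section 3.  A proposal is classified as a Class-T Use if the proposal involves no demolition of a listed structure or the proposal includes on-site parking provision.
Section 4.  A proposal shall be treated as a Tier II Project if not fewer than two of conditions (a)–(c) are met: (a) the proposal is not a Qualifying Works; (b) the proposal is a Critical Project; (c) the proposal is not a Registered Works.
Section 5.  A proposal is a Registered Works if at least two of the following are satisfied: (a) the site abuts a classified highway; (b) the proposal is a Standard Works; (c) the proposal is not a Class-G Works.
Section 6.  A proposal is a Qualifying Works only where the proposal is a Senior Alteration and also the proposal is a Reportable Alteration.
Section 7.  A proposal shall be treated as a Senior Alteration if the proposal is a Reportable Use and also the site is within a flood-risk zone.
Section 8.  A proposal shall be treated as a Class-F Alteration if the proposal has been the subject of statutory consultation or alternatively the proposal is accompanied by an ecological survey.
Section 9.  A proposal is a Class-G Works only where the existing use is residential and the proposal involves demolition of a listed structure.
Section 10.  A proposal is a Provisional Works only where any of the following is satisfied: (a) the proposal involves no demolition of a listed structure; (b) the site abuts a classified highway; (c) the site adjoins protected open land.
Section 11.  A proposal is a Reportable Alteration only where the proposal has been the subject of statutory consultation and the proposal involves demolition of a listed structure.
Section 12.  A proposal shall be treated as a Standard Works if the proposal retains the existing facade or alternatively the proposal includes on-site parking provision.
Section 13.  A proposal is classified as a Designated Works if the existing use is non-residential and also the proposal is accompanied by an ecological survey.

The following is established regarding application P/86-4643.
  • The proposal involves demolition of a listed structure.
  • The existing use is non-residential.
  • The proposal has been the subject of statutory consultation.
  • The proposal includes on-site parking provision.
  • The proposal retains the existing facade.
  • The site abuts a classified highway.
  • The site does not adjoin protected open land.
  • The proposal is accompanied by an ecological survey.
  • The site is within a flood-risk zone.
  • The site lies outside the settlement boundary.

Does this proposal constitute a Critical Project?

section 13 — Designated Works: [the existing use is non-residential? yes] AND [the proposal is accompanied by an ecological survey? yes] → satisfied.
section 10 — Provisional Works: [the proposal involves no demolition of a listed structure? no] OR [the site abuts a classified highway? yes] OR [the site adjoins protected open land? no] → satisfied.
section 2 — Critical Project: not a Designated Works (section 13)? no; Provisional Works (section 10)? yes; the site lies within the settlement boundary? no — 1 of 3 hold (need ≥2) → not satisfied.

No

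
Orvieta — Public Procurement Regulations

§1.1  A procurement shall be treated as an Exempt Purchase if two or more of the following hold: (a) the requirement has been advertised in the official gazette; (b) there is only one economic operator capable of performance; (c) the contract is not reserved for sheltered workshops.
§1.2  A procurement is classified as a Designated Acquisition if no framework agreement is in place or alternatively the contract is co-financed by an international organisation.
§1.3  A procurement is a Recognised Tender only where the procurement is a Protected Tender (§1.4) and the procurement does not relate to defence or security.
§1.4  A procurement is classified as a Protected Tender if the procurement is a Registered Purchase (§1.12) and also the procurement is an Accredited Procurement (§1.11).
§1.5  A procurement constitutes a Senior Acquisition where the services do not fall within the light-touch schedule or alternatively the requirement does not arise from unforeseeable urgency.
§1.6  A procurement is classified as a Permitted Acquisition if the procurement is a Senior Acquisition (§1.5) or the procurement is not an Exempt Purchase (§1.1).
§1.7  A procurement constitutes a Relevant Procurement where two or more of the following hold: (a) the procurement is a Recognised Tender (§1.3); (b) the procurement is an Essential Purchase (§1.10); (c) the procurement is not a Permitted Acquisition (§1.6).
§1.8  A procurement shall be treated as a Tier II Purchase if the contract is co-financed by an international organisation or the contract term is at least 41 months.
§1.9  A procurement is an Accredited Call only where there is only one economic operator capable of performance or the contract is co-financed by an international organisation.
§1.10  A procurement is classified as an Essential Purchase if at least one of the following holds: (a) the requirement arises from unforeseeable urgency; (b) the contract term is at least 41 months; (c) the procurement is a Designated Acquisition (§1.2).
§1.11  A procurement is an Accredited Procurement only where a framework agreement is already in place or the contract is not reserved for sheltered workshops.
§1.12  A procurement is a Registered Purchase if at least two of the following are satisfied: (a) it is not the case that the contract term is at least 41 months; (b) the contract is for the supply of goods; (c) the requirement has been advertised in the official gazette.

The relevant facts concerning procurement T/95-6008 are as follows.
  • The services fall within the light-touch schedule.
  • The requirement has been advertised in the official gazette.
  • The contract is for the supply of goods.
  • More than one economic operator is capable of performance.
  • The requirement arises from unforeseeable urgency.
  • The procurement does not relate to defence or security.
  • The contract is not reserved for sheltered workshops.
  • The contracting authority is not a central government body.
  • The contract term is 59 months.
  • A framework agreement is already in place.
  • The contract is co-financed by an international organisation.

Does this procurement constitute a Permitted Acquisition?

§1.5 — Senior Acquisition: [the services do not fall within the light-touch schedule? no] OR [the requirement does not arise from unforeseeable urgency? no] → not satisfied.
§1.1 — Exempt Purchase: the requirement has been advertised in the official gazette? yes; there is only one economic operator capable of performance? no; the contract is not reserved for sheltered workshops? yes — 2 of 3 hold (need ≥2) → satisfied.
§1.6 — Permitted Acquisition: [Senior Acquisition (§1.5)? no] OR [not an Exempt Purchase (§1.1)? no] → not satisfied.

No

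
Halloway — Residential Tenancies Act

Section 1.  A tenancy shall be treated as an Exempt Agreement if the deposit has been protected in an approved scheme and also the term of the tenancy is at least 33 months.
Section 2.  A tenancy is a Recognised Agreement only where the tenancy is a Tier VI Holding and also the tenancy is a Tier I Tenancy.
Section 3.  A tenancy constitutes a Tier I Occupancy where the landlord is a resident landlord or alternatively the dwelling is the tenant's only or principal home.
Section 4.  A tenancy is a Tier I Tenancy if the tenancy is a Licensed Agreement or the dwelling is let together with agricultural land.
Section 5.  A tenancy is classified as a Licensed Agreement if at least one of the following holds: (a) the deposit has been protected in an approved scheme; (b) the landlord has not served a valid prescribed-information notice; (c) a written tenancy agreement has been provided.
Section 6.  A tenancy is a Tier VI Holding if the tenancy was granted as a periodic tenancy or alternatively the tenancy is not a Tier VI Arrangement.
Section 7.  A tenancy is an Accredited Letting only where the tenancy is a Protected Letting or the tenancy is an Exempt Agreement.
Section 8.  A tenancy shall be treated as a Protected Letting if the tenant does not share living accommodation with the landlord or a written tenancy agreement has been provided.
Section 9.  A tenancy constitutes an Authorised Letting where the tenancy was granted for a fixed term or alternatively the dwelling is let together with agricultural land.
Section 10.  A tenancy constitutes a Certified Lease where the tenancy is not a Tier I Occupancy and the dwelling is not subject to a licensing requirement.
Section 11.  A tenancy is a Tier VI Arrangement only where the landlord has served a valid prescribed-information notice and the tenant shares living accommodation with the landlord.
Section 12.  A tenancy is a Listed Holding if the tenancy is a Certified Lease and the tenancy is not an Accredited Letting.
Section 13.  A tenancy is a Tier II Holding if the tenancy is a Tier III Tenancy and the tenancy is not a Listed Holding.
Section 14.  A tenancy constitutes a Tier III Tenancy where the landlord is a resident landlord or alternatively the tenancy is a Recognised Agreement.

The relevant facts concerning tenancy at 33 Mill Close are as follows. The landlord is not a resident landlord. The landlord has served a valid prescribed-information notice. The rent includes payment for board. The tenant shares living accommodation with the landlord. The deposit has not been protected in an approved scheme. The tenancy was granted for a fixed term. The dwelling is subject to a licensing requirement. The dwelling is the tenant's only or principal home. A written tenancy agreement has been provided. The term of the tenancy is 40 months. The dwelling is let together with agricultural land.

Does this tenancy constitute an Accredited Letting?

Yes

Under section 8: the tenant does not share living accommodation with the landlord? no; or a written tenancy agreement has been provided? yes. So the tenancy is a Protected Letting.
Under section 1: the deposit has been protected in an approved scheme? no; and term of the tenancy: 40 months ≥ 33 months? yes. So the tenancy is not an Exempt Agreement.
Under section 7: Protected Letting (section 8)? yes; or Exempt Agreement (section 1)? no. So the tenancy is an Accredited Letting.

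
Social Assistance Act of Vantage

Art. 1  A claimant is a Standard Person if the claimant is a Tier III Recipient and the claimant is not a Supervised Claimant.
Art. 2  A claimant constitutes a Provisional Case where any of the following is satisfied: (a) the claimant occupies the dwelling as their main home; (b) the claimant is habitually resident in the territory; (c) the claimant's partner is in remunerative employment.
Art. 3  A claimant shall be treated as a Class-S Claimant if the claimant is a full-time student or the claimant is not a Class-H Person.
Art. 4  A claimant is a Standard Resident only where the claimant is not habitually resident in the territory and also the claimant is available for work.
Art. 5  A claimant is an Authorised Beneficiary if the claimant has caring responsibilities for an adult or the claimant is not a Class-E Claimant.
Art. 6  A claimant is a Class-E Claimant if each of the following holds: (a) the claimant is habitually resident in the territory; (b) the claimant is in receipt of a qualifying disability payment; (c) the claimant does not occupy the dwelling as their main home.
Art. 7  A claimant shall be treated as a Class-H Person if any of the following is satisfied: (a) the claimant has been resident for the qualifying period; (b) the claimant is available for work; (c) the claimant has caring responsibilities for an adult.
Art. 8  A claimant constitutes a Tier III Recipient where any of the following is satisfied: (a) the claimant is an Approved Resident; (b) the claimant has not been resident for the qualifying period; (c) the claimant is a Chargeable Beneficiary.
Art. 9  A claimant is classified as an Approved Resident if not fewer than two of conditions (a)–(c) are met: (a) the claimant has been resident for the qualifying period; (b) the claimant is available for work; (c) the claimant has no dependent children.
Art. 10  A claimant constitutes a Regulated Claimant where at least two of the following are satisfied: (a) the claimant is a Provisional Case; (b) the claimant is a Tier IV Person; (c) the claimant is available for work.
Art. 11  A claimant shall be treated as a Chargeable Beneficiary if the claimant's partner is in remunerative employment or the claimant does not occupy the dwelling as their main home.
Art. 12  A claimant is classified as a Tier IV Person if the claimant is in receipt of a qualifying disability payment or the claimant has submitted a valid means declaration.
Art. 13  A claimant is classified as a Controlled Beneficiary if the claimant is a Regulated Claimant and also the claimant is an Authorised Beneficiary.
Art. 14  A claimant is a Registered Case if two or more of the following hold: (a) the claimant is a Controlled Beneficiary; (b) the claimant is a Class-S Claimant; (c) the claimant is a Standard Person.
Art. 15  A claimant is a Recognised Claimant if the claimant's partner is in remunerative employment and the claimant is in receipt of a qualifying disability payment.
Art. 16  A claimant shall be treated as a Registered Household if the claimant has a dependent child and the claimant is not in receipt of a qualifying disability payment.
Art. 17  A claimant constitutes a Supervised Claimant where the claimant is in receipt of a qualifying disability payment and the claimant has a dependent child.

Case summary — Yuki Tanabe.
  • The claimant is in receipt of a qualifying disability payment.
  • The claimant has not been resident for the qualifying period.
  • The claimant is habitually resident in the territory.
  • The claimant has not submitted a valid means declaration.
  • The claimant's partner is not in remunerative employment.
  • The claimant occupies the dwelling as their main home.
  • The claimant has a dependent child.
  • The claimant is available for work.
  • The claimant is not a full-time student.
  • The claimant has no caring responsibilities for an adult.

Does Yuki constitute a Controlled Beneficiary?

article 2 — Provisional Case: [the claimant occupies the dwelling as their main home? yes] OR [the claimant is habitually resident in the territory? yes] OR [the claimant's partner is in remunerative employment? no] → satisfied.
article 12 — Tier IV Person: [the claimant is in receipt of a qualifying disability payment? yes] OR [the claimant has submitted a valid means declaration? no] → satisfied.
article 10 — Regulated Claimant: Provisional Case (article 2)? yes; Tier IV Person (article 12)? yes; the claimant is available for work? yes — 3 of 3 hold (need ≥2) → satisfied.
article 6 — Class-E Claimant: [the claimant is habitually resident in the territory? yes] AND [the claimant is in receipt of a qualifying disability payment? yes] AND [the claimant does not occupy the dwelling as their main home? no] → not satisfied.
article 5 — Authorised Beneficiary: [the claimant has caring responsibilities for an adult? no] OR [not a Class-E Claimant (article 6)? yes] → satisfied.
article 13 — Controlled Beneficiary: [Regulated Claimant (article 10)? yes] AND [Authorised Beneficiary (article 5)? yes] → satisfied.

Yes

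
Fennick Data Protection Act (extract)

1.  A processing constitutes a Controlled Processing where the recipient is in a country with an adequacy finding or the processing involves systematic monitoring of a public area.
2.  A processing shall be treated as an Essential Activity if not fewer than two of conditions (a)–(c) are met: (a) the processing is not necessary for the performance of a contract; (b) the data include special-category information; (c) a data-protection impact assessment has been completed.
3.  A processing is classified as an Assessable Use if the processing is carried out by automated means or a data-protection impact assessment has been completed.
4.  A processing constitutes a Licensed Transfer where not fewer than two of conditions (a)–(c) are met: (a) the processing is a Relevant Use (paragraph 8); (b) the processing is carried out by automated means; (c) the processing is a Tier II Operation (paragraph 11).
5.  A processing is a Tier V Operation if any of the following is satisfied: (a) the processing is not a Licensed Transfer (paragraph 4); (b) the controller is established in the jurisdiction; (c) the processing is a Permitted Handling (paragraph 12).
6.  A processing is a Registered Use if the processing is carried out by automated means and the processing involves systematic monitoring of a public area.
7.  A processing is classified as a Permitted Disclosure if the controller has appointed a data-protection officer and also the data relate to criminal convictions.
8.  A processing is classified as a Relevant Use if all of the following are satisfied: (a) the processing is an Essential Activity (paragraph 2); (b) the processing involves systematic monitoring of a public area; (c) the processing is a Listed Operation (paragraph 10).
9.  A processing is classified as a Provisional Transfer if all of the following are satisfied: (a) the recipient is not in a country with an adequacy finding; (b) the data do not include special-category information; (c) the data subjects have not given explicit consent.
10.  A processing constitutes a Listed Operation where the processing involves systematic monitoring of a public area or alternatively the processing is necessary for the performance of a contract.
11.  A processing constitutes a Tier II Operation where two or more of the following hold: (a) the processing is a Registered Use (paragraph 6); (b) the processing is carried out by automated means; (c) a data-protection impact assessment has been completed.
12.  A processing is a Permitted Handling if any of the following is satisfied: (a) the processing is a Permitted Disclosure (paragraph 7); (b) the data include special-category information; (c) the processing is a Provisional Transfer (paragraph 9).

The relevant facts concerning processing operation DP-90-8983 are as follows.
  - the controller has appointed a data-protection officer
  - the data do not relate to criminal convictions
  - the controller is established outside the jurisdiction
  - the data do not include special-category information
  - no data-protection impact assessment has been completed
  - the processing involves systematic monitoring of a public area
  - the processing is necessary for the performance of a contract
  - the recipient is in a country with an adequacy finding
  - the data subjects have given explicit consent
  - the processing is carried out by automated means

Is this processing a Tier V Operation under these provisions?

No

paragraph 2 — Essential Activity: the processing is not necessary for the performance of a contract? no; the data include special-category information? no; a data-protection impact assessment has been completed? no — 0 of 3 hold (need ≥2) → not satisfied.
paragraph 10 — Listed Operation: [the processing involves systematic monitoring of a public area? yes] OR [the processing is necessary for the performance of a contract? yes] → satisfied.
paragraph 8 — Relevant Use: [Essential Activity (paragraph 2)? no] AND [the processing involves systematic monitoring of a public area? yes] AND [Listed Operation (paragraph 10)? yes] → not satisfied.
paragraph 6 — Registered Use: [the processing is carried out by automated means? yes] AND [the processing involves systematic monitoring of a public area? yes] → satisfied.
paragraph 11 — Tier II Operation: Registered Use (paragraph 6)? yes; the processing is carried out by automated means? yes; a data-protection impact assessment has been completed? no — 2 of 3 hold (need ≥2) → satisfied.
paragraph 4 — Licensed Transfer: Relevant Use (paragraph 8)? no; the processing is carried out by automated means? yes; Tier II Operation (paragraph 11)? yes — 2 of 3 hold (need ≥2) → satisfied.
paragraph 7 — Permitted Disclosure: [the controller has appointed a data-protection officer? yes] AND [the data relate to criminal convictions? no] → not satisfied.
paragraph 9 — Provisional Transfer: [the recipient is not in a country with an adequacy finding? no] AND [the data do not include special-category information? yes] AND [the data subjects have not given explicit consent? no] → not satisfied.
paragraph 12 — Permitted Handling: [Permitted Disclosure (paragraph 7)? no] OR [the data include special-category information? no] OR [Provisional Transfer (paragraph 9)? no] → not satisfied.
paragraph 5 — Tier V Operation: [not a Licensed Transfer (paragraph 4)? no] OR [the controller is established in the jurisdiction? no] OR [Permitted Handling (paragraph 12)? no] → not satisfied.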